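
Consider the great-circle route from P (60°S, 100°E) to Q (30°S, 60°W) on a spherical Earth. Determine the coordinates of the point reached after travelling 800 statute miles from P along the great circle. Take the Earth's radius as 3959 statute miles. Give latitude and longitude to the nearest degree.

≈ (71°S, 90°E)

Write both endpoints as unit vectors p₁, p₂ with components (cos φ cos λ, cos φ sin λ, sin φ).
The central angle between the endpoints is δ = arccos(p₁·p₂) ≈ 1.545 rad (88.5°). The total great-circle distance is δ·R ≈ 1.545 × 3959 ≈ 6115 mi, so the target fraction is f = 800/6115 ≈ 0.131.
Interpolate at f ≈ 0.131 with slerp weights a = sin((1−f)δ)/sin δ ≈ 0.974, b = sin(fδ)/sin δ ≈ 0.201.
p = a·p₁ + b·p₂ ≈ (0.002, 0.329, -0.944); φ = arcsin(p_z) ≈ -70.78°, λ = atan2(p_y, p_x) ≈ 89.59°.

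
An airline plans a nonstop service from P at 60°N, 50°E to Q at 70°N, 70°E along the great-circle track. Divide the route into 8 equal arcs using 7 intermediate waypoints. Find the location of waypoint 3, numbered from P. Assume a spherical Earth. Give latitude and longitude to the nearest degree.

≈ 64°N, 56°E

From cos δ = sin φ₁ sin φ₂ + cos φ₁ cos φ₂ cos Δλ, the central angle is δ ≈ 0.226 rad (13.0°).
Interpolate at f = 3/8 with slerp weights a = sin((1−f)δ)/sin δ ≈ 0.628, b = sin(fδ)/sin δ ≈ 0.378.
p = a·p₁ + b·p₂ ≈ (0.246, 0.362, 0.899); φ = arcsin(p_z) ≈ 64.04°, λ = atan2(p_y, p_x) ≈ 55.79°.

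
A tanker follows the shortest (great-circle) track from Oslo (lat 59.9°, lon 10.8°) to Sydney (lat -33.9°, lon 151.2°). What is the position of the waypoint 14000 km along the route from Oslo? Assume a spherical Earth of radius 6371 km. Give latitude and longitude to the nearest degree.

From cos δ = sin φ₁ sin φ₂ + cos φ₁ cos φ₂ cos Δλ, the central angle is δ ≈ 2.504 rad (143.4°). The total great-circle distance is δ·R ≈ 2.504 × 6371 ≈ 15950 km, so the target fraction is f = 14000/15950 ≈ 0.878.
Interpolate at f ≈ 0.878 with slerp weights a = sin((1−f)δ)/sin δ ≈ 0.506, b = sin(fδ)/sin δ ≈ 1.360.
p = a·p₁ + b·p₂ ≈ (-0.740, 0.591, -0.321); φ = arcsin(p_z) ≈ -18.71°, λ = atan2(p_y, p_x) ≈ 141.37°.

≈ lat -19°, lon 141°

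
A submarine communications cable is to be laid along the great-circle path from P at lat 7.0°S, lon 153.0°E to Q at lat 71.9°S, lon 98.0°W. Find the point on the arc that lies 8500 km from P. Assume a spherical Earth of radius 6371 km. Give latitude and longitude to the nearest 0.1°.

Convert each endpoint to a unit vector on the sphere (x = cos φ cos λ, y = cos φ sin λ, z = sin φ).
The central angle between the endpoints is δ = arccos(p₁·p₂) ≈ 1.555 rad (89.1°). The total great-circle distance is δ·R ≈ 1.555 × 6371 ≈ 9909 km, so the target fraction is f = 8500/9909 ≈ 0.858.
Interpolate at f ≈ 0.858 with slerp weights a = sin((1−f)δ)/sin δ ≈ 0.219, b = sin(fδ)/sin δ ≈ 0.972.
p = a·p₁ + b·p₂ ≈ (-0.236, -0.200, -0.951); φ = arcsin(p_z) ≈ -71.97°, λ = atan2(p_y, p_x) ≈ -139.69°.

≈ lat 72.0°S, lon 139.7°W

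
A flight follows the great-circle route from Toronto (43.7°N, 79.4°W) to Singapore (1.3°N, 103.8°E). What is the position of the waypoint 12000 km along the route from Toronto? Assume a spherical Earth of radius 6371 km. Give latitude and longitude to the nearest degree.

Write both endpoints as unit vectors p₁, p₂ with components (cos φ cos λ, cos φ sin λ, sin φ).
The central angle between the endpoints is δ = arccos(p₁·p₂) ≈ 2.355 rad (134.9°). The total great-circle distance is δ·R ≈ 2.355 × 6371 ≈ 15001 km, so the target fraction is f = 12000/15001 ≈ 0.800.
Interpolate at f ≈ 0.800 with slerp weights a = sin((1−f)δ)/sin δ ≈ 0.641, b = sin(fδ)/sin δ ≈ 1.343.
p = a·p₁ + b·p₂ ≈ (-0.235, 0.849, 0.473); φ = arcsin(p_z) ≈ 28.24°, λ = atan2(p_y, p_x) ≈ 105.48°.

≈ 28°N, 105°E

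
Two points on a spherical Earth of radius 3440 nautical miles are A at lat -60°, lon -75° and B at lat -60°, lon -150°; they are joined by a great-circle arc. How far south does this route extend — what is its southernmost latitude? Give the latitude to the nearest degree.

≈ -65°

The great circle lies in the plane with unit normal n̂ = (p₁ × p₂)/|p₁ × p₂|.
Here n̂_z ≈ -0.416; the vertex latitude is φ_max = arccos|n̂_z| ≈ 65.4°.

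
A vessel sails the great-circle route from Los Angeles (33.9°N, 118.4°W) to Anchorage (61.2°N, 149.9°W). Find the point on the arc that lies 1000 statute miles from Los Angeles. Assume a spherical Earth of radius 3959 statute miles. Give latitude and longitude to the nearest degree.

≈ 46°N, 128°W

Write both endpoints as unit vectors p₁, p₂ with components (cos φ cos λ, cos φ sin λ, sin φ).
The central angle between the endpoints is δ = arccos(p₁·p₂) ≈ 0.592 rad (33.9°). The total great-circle distance is δ·R ≈ 0.592 × 3959 ≈ 2345 mi, so the target fraction is f = 1000/2345 ≈ 0.426.
Interpolate at f ≈ 0.426 with slerp weights a = sin((1−f)δ)/sin δ ≈ 0.597, b = sin(fδ)/sin δ ≈ 0.448.
p = a·p₁ + b·p₂ ≈ (-0.422, -0.544, 0.725); φ = arcsin(p_z) ≈ 46.48°, λ = atan2(p_y, p_x) ≈ -127.82°.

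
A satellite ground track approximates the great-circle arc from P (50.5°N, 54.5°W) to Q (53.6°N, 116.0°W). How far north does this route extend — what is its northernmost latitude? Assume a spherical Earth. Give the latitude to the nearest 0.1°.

≈ 56.3°N

The great circle lies in the plane with unit normal n̂ = (p₁ × p₂)/|p₁ × p₂|.
Here n̂_z ≈ -0.554; the vertex latitude is φ_max = arccos|n̂_z| ≈ 56.3°.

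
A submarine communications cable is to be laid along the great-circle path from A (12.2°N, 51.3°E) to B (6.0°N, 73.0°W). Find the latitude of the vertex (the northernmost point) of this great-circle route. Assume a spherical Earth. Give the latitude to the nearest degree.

≈ 19°N

The great circle lies in the plane with unit normal n̂ = (p₁ × p₂)/|p₁ × p₂|.
Here n̂_z ≈ -0.944; the vertex latitude is φ_max = arccos|n̂_z| ≈ 19.3°.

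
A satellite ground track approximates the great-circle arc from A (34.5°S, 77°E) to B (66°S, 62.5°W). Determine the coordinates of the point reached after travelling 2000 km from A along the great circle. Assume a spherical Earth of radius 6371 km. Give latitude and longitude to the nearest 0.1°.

≈ (51.6°S, 69.2°E)

Write both endpoints as unit vectors p₁, p₂ with components (cos φ cos λ, cos φ sin λ, sin φ).
The central angle between the endpoints is δ = arccos(p₁·p₂) ≈ 1.305 rad (74.8°). The total great-circle distance is δ·R ≈ 1.305 × 6371 ≈ 8315 km, so the target fraction is f = 2000/8315 ≈ 0.241.
Interpolate at f ≈ 0.241 with slerp weights a = sin((1−f)δ)/sin δ ≈ 0.867, b = sin(fδ)/sin δ ≈ 0.320.
p = a·p₁ + b·p₂ ≈ (0.221, 0.581, -0.783); φ = arcsin(p_z) ≈ -51.58°, λ = atan2(p_y, p_x) ≈ 69.18°.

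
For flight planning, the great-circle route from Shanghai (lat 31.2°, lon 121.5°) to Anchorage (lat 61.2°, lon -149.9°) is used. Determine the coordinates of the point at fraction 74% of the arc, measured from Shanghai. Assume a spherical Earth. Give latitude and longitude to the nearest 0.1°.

Write both endpoints as unit vectors p₁, p₂ with components (cos φ cos λ, cos φ sin λ, sin φ).
The central angle between the endpoints is δ = arccos(p₁·p₂) ≈ 1.088 rad (62.4°).
Interpolate at f = 0.74 with slerp weights a = sin((1−f)δ)/sin δ ≈ 0.315, b = sin(fδ)/sin δ ≈ 0.814.
p = a·p₁ + b·p₂ ≈ (-0.480, 0.033, 0.877); φ = arcsin(p_z) ≈ 61.23°, λ = atan2(p_y, p_x) ≈ 176.04°.

≈ lat 61.2°, lon 176.0°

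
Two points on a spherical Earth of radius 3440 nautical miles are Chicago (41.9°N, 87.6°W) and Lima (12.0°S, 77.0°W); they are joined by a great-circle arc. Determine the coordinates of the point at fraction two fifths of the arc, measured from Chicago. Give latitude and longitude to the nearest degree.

Convert each endpoint to a unit vector on the sphere (x = cos φ cos λ, y = cos φ sin λ, z = sin φ).
The central angle between the endpoints is δ = arccos(p₁·p₂) ≈ 0.956 rad (54.8°).
Interpolate at f = 2/5 with slerp weights a = sin((1−f)δ)/sin δ ≈ 0.664, b = sin(fδ)/sin δ ≈ 0.457.
p = a·p₁ + b·p₂ ≈ (0.121, -0.929, 0.349); φ = arcsin(p_z) ≈ 20.41°, λ = atan2(p_y, p_x) ≈ -82.57°.

≈ (20°N, 83°W)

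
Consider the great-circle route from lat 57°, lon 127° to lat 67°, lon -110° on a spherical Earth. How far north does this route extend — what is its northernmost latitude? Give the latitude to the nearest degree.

The great circle lies in the plane with unit normal n̂ = (p₁ × p₂)/|p₁ × p₂|.
Here n̂_z ≈ +0.236; the vertex latitude is φ_max = arccos|n̂_z| ≈ 76.3°.

≈ 76°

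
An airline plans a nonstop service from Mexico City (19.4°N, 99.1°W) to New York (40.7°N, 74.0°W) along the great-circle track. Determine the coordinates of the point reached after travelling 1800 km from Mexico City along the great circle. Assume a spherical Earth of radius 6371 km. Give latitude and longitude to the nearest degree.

Convert each endpoint to a unit vector on the sphere (x = cos φ cos λ, y = cos φ sin λ, z = sin φ).
The central angle between the endpoints is δ = arccos(p₁·p₂) ≈ 0.527 rad (30.2°). The total great-circle distance is δ·R ≈ 0.527 × 6371 ≈ 3359 km, so the target fraction is f = 1800/3359 ≈ 0.536.
Interpolate at f ≈ 0.536 with slerp weights a = sin((1−f)δ)/sin δ ≈ 0.482, b = sin(fδ)/sin δ ≈ 0.554.
p = a·p₁ + b·p₂ ≈ (0.044, -0.852, 0.521); φ = arcsin(p_z) ≈ 31.42°, λ = atan2(p_y, p_x) ≈ -87.05°.

≈ (31°N, 87°W)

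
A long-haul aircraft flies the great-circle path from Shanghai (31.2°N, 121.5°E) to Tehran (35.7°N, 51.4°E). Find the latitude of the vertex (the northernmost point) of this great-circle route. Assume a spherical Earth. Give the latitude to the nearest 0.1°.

The great circle lies in the plane with unit normal n̂ = (p₁ × p₂)/|p₁ × p₂|.
Here n̂_z ≈ -0.775; the vertex latitude is φ_max = arccos|n̂_z| ≈ 39.2°.
Check via Clairaut: cos φ_max = |cos φ₁| · sin C = cos(31.2°)·sin(65.0°) ≈ 0.775, again giving ≈ 39.2°.

≈ 39.2°N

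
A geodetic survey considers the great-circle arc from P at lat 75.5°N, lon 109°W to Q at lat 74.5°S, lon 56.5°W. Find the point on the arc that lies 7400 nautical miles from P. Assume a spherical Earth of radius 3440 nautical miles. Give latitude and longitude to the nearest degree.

≈ lat 46°S, lon 75°W

Convert each endpoint to a unit vector on the sphere (x = cos φ cos λ, y = cos φ sin λ, z = sin φ).
The central angle between the endpoints is δ = arccos(p₁·p₂) ≈ 2.673 rad (153.2°). The total great-circle distance is δ·R ≈ 2.673 × 3440 ≈ 9195 nmi, so the target fraction is f = 7400/9195 ≈ 0.805.
Interpolate at f ≈ 0.805 with slerp weights a = sin((1−f)δ)/sin δ ≈ 1.104, b = sin(fδ)/sin δ ≈ 1.852.
p = a·p₁ + b·p₂ ≈ (0.183, -0.674, -0.716); φ = arcsin(p_z) ≈ -45.70°, λ = atan2(p_y, p_x) ≈ -74.80°.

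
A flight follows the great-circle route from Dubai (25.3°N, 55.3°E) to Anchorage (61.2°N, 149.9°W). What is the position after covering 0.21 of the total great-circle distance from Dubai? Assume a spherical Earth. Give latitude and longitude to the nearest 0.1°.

Write both endpoints as unit vectors p₁, p₂ with components (cos φ cos λ, cos φ sin λ, sin φ).
The central angle between the endpoints is δ = arccos(p₁·p₂) ≈ 1.590 rad (91.1°).
Interpolate at f = 0.21 with slerp weights a = sin((1−f)δ)/sin δ ≈ 0.951, b = sin(fδ)/sin δ ≈ 0.328.
p = a·p₁ + b·p₂ ≈ (0.353, 0.628, 0.694); φ = arcsin(p_z) ≈ 43.93°, λ = atan2(p_y, p_x) ≈ 60.66°.

≈ 43.9°N, 60.7°E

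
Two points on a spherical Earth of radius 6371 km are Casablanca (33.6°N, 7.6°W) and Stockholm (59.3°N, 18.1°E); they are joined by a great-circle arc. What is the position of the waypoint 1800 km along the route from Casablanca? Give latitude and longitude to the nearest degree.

≈ 48°N, 3°E

Convert each endpoint to a unit vector on the sphere (x = cos φ cos λ, y = cos φ sin λ, z = sin φ).
The central angle between the endpoints is δ = arccos(p₁·p₂) ≈ 0.537 rad (30.8°). The total great-circle distance is δ·R ≈ 0.537 × 6371 ≈ 3424 km, so the target fraction is f = 1800/3424 ≈ 0.526.
Interpolate at f ≈ 0.526 with slerp weights a = sin((1−f)δ)/sin δ ≈ 0.493, b = sin(fδ)/sin δ ≈ 0.545.
p = a·p₁ + b·p₂ ≈ (0.671, 0.032, 0.741); φ = arcsin(p_z) ≈ 47.80°, λ = atan2(p_y, p_x) ≈ 2.74°.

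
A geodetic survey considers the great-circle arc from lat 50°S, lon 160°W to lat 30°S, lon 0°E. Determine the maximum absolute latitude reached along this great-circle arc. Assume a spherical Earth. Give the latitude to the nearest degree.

The great circle lies in the plane with unit normal n̂ = (p₁ × p₂)/|p₁ × p₂|.
Here n̂_z ≈ +0.192; the vertex latitude is φ_max = arccos|n̂_z| ≈ 78.9°.

≈ 79°S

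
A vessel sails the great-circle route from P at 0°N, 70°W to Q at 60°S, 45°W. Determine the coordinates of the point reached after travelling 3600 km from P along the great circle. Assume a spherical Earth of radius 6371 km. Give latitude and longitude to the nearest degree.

≈ 31°S, 61°W

Write both endpoints as unit vectors p₁, p₂ with components (cos φ cos λ, cos φ sin λ, sin φ).
The central angle between the endpoints is δ = arccos(p₁·p₂) ≈ 1.100 rad (63.1°). The total great-circle distance is δ·R ≈ 1.100 × 6371 ≈ 7011 km, so the target fraction is f = 3600/7011 ≈ 0.513.
Interpolate at f ≈ 0.513 with slerp weights a = sin((1−f)δ)/sin δ ≈ 0.572, b = sin(fδ)/sin δ ≈ 0.601.
p = a·p₁ + b·p₂ ≈ (0.408, -0.750, -0.520); φ = arcsin(p_z) ≈ -31.35°, λ = atan2(p_y, p_x) ≈ -61.45°.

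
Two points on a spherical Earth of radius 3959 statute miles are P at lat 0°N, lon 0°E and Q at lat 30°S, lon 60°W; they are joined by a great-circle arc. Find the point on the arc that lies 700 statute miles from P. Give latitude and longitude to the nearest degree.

≈ lat 6°S, lon 8°W

From cos δ = sin φ₁ sin φ₂ + cos φ₁ cos φ₂ cos Δλ, the central angle is δ ≈ 1.123 rad (64.3°). The total great-circle distance is δ·R ≈ 1.123 × 3959 ≈ 4446 mi, so the target fraction is f = 700/4446 ≈ 0.157.
Interpolate at f ≈ 0.157 with slerp weights a = sin((1−f)δ)/sin δ ≈ 0.900, b = sin(fδ)/sin δ ≈ 0.195.
p = a·p₁ + b·p₂ ≈ (0.984, -0.146, -0.098); φ = arcsin(p_z) ≈ -5.60°, λ = atan2(p_y, p_x) ≈ -8.46°.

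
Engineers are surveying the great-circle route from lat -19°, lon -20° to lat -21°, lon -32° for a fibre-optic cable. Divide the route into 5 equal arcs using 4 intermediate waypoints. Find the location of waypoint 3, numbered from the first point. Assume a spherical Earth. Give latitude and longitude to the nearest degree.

≈ lat -20°, lon -27°

Write both endpoints as unit vectors p₁, p₂ with components (cos φ cos λ, cos φ sin λ, sin φ).
The central angle between the endpoints is δ = arccos(p₁·p₂) ≈ 0.200 rad (11.4°).
Interpolate at f = 3/5 with slerp weights a = sin((1−f)δ)/sin δ ≈ 0.402, b = sin(fδ)/sin δ ≈ 0.603.
p = a·p₁ + b·p₂ ≈ (0.834, -0.428, -0.347); φ = arcsin(p_z) ≈ -20.30°, λ = atan2(p_y, p_x) ≈ -27.16°.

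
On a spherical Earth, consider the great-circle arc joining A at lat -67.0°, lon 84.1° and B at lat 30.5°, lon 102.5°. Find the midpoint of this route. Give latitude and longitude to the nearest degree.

≈ lat -18°, lon 97°

Write both endpoints as unit vectors p₁, p₂ with components (cos φ cos λ, cos φ sin λ, sin φ).
The central angle between the endpoints is δ = arccos(p₁·p₂) ≈ 1.719 rad (98.5°).
Interpolate at f = 1/2 with slerp weights a = sin((1−f)δ)/sin δ ≈ 0.766, b = sin(fδ)/sin δ ≈ 0.766.
p = a·p₁ + b·p₂ ≈ (-0.112, 0.942, -0.316); φ = arcsin(p_z) ≈ -18.44°, λ = atan2(p_y, p_x) ≈ 96.79°.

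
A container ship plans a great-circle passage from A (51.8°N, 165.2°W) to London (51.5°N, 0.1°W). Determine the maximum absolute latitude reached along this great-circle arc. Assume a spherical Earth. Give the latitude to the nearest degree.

The great circle lies in the plane with unit normal n̂ = (p₁ × p₂)/|p₁ × p₂|.
Here n̂_z ≈ +0.102; the vertex latitude is φ_max = arccos|n̂_z| ≈ 84.1°.

≈ 84°N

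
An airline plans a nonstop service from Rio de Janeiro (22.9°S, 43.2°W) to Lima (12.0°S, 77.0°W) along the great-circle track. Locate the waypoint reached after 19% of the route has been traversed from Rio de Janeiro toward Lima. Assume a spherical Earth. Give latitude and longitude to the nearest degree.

From cos δ = sin φ₁ sin φ₂ + cos φ₁ cos φ₂ cos Δλ, the central angle is δ ≈ 0.592 rad (33.9°).
Interpolate at f = 0.19 with slerp weights a = sin((1−f)δ)/sin δ ≈ 0.827, b = sin(fδ)/sin δ ≈ 0.201.
p = a·p₁ + b·p₂ ≈ (0.599, -0.713, -0.364); φ = arcsin(p_z) ≈ -21.32°, λ = atan2(p_y, p_x) ≈ -49.95°.

≈ (21°S, 50°W)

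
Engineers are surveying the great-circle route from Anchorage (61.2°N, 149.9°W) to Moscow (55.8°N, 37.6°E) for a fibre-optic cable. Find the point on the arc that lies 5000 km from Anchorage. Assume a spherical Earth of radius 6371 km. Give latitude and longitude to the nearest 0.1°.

Convert each endpoint to a unit vector on the sphere (x = cos φ cos λ, y = cos φ sin λ, z = sin φ).
The central angle between the endpoints is δ = arccos(p₁·p₂) ≈ 1.097 rad (62.9°). The total great-circle distance is δ·R ≈ 1.097 × 6371 ≈ 6989 km, so the target fraction is f = 5000/6989 ≈ 0.715.
Interpolate at f ≈ 0.715 with slerp weights a = sin((1−f)δ)/sin δ ≈ 0.345, b = sin(fδ)/sin δ ≈ 0.794.
p = a·p₁ + b·p₂ ≈ (0.210, 0.189, 0.959); φ = arcsin(p_z) ≈ 73.60°, λ = atan2(p_y, p_x) ≈ 42.01°.

≈ (73.6°N, 42.0°E)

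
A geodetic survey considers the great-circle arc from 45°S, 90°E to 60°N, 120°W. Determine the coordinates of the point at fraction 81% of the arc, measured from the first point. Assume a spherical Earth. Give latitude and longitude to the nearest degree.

From cos δ = sin φ₁ sin φ₂ + cos φ₁ cos φ₂ cos Δλ, the central angle is δ ≈ 2.735 rad (156.7°).
Interpolate at f = 0.81 with slerp weights a = sin((1−f)δ)/sin δ ≈ 1.256, b = sin(fδ)/sin δ ≈ 2.022.
p = a·p₁ + b·p₂ ≈ (-0.505, 0.013, 0.863); φ = arcsin(p_z) ≈ 59.62°, λ = atan2(p_y, p_x) ≈ 178.55°.

≈ 60°N, 179°E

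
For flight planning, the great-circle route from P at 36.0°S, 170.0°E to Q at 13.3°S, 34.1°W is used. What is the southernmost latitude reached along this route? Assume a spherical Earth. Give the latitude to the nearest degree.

≈ 67°S

The great circle lies in the plane with unit normal n̂ = (p₁ × p₂)/|p₁ × p₂|.
Here n̂_z ≈ +0.396; the vertex latitude is φ_max = arccos|n̂_z| ≈ 66.7°.
Check via Clairaut: cos φ_max = |cos φ₁| · sin C = cos(36.0°)·sin(150.7°) ≈ 0.396, again giving ≈ 66.7°.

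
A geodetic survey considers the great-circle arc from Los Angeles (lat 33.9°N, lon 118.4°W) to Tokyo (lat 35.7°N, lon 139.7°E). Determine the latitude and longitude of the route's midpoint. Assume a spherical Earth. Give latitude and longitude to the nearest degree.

Convert each endpoint to a unit vector on the sphere (x = cos φ cos λ, y = cos φ sin λ, z = sin φ).
The central angle between the endpoints is δ = arccos(p₁·p₂) ≈ 1.383 rad (79.3°).
Interpolate at f = 1/2 with slerp weights a = sin((1−f)δ)/sin δ ≈ 0.649, b = sin(fδ)/sin δ ≈ 0.649.
p = a·p₁ + b·p₂ ≈ (-0.658, -0.133, 0.741); φ = arcsin(p_z) ≈ 47.81°, λ = atan2(p_y, p_x) ≈ -168.58°.

≈ lat 48°N, lon 169°W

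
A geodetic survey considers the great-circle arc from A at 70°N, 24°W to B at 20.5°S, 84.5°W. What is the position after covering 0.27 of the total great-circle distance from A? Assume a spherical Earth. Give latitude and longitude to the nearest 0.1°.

Convert each endpoint to a unit vector on the sphere (x = cos φ cos λ, y = cos φ sin λ, z = sin φ).
The central angle between the endpoints is δ = arccos(p₁·p₂) ≈ 1.743 rad (99.9°).
Interpolate at f = 0.27 with slerp weights a = sin((1−f)δ)/sin δ ≈ 0.970, b = sin(fδ)/sin δ ≈ 0.460.
p = a·p₁ + b·p₂ ≈ (0.344, -0.564, 0.750); φ = arcsin(p_z) ≈ 48.63°, λ = atan2(p_y, p_x) ≈ -58.59°.

≈ 48.6°N, 58.6°W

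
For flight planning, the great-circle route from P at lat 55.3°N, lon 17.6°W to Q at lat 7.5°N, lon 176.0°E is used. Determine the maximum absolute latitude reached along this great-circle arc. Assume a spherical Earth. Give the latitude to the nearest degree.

≈ 81°N

The great circle lies in the plane with unit normal n̂ = (p₁ × p₂)/|p₁ × p₂|.
Here n̂_z ≈ -0.148; the vertex latitude is φ_max = arccos|n̂_z| ≈ 81.5°.
Check via Clairaut: cos φ_max = |cos φ₁| · sin C = cos(55.3°)·sin(15.1°) ≈ 0.148, again giving ≈ 81.5°.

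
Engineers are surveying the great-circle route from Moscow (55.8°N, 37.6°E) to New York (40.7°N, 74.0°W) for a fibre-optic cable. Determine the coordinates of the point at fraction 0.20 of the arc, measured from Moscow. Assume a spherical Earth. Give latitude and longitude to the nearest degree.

Convert each endpoint to a unit vector on the sphere (x = cos φ cos λ, y = cos φ sin λ, z = sin φ).
The central angle between the endpoints is δ = arccos(p₁·p₂) ≈ 1.178 rad (67.5°).
Interpolate at f = 0.20 with slerp weights a = sin((1−f)δ)/sin δ ≈ 0.876, b = sin(fδ)/sin δ ≈ 0.253.
p = a·p₁ + b·p₂ ≈ (0.443, 0.116, 0.889); φ = arcsin(p_z) ≈ 62.76°, λ = atan2(p_y, p_x) ≈ 14.70°.

≈ (63°N, 15°E)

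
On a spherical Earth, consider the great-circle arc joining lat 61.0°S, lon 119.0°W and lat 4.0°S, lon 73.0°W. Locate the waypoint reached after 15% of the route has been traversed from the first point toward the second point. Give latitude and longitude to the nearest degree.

From cos δ = sin φ₁ sin φ₂ + cos φ₁ cos φ₂ cos Δλ, the central angle is δ ≈ 1.163 rad (66.6°).
Interpolate at f = 0.15 with slerp weights a = sin((1−f)δ)/sin δ ≈ 0.910, b = sin(fδ)/sin δ ≈ 0.189.
p = a·p₁ + b·p₂ ≈ (-0.159, -0.566, -0.809); φ = arcsin(p_z) ≈ -53.99°, λ = atan2(p_y, p_x) ≈ -105.66°.

≈ lat 54°S, lon 106°W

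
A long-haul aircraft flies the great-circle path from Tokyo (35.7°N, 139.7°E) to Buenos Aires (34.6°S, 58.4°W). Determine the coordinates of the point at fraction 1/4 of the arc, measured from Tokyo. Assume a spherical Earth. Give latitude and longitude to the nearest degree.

≈ 25°N, 173°W

Write both endpoints as unit vectors p₁, p₂ with components (cos φ cos λ, cos φ sin λ, sin φ).
The central angle between the endpoints is δ = arccos(p₁·p₂) ≈ 2.883 rad (165.2°).
Interpolate at f = 1/4 with slerp weights a = sin((1−f)δ)/sin δ ≈ 3.246, b = sin(fδ)/sin δ ≈ 2.580.
p = a·p₁ + b·p₂ ≈ (-0.897, -0.104, 0.429); φ = arcsin(p_z) ≈ 25.39°, λ = atan2(p_y, p_x) ≈ -173.38°.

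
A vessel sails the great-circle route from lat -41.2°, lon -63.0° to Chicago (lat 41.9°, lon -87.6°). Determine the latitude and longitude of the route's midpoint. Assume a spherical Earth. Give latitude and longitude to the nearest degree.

Write both endpoints as unit vectors p₁, p₂ with components (cos φ cos λ, cos φ sin λ, sin φ).
The central angle between the endpoints is δ = arccos(p₁·p₂) ≈ 1.501 rad (86.0°).
Interpolate at f = 1/2 with slerp weights a = sin((1−f)δ)/sin δ ≈ 0.684, b = sin(fδ)/sin δ ≈ 0.684.
p = a·p₁ + b·p₂ ≈ (0.255, -0.967, 0.006); φ = arcsin(p_z) ≈ 0.36°, λ = atan2(p_y, p_x) ≈ -75.23°.

≈ lat 0°, lon -75°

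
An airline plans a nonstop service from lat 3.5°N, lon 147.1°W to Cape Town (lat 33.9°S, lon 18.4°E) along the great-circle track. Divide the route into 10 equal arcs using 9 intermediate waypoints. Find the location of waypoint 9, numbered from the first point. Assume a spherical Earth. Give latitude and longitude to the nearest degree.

≈ lat 47°S, lon 9°E

Write both endpoints as unit vectors p₁, p₂ with components (cos φ cos λ, cos φ sin λ, sin φ).
The central angle between the endpoints is δ = arccos(p₁·p₂) ≈ 2.561 rad (146.7°).
Interpolate at f = 9/10 with slerp weights a = sin((1−f)δ)/sin δ ≈ 0.462, b = sin(fδ)/sin δ ≈ 1.353.
p = a·p₁ + b·p₂ ≈ (0.679, 0.104, -0.727); φ = arcsin(p_z) ≈ -46.61°, λ = atan2(p_y, p_x) ≈ 8.73°.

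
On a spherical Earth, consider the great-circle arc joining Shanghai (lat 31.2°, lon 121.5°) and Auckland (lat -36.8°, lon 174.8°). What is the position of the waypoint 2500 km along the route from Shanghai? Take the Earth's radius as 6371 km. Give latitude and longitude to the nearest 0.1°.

Write both endpoints as unit vectors p₁, p₂ with components (cos φ cos λ, cos φ sin λ, sin φ).
The central angle between the endpoints is δ = arccos(p₁·p₂) ≈ 1.472 rad (84.3°). The total great-circle distance is δ·R ≈ 1.472 × 6371 ≈ 9376 km, so the target fraction is f = 2500/9376 ≈ 0.267.
Interpolate at f ≈ 0.267 with slerp weights a = sin((1−f)δ)/sin δ ≈ 0.886, b = sin(fδ)/sin δ ≈ 0.384.
p = a·p₁ + b·p₂ ≈ (-0.702, 0.674, 0.229); φ = arcsin(p_z) ≈ 13.22°, λ = atan2(p_y, p_x) ≈ 136.18°.

≈ lat 13.2°, lon 136.2°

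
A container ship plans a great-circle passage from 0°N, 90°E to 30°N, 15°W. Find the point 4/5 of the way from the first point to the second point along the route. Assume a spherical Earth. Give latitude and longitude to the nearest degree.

Write both endpoints as unit vectors p₁, p₂ with components (cos φ cos λ, cos φ sin λ, sin φ).
The central angle between the endpoints is δ = arccos(p₁·p₂) ≈ 1.797 rad (103.0°).
Interpolate at f = 4/5 with slerp weights a = sin((1−f)δ)/sin δ ≈ 0.361, b = sin(fδ)/sin δ ≈ 1.017.
p = a·p₁ + b·p₂ ≈ (0.851, 0.133, 0.509); φ = arcsin(p_z) ≈ 30.56°, λ = atan2(p_y, p_x) ≈ 8.88°.

≈ 31°N, 9°E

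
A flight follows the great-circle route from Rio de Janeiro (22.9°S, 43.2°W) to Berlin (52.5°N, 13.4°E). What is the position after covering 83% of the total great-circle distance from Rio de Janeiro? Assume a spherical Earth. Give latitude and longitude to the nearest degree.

≈ 41°N, 2°W

Write both endpoints as unit vectors p₁, p₂ with components (cos φ cos λ, cos φ sin λ, sin φ).
The central angle between the endpoints is δ = arccos(p₁·p₂) ≈ 1.571 rad (90.0°).
Interpolate at f = 0.83 with slerp weights a = sin((1−f)δ)/sin δ ≈ 0.264, b = sin(fδ)/sin δ ≈ 0.965.
p = a·p₁ + b·p₂ ≈ (0.748, -0.030, 0.663); φ = arcsin(p_z) ≈ 41.50°, λ = atan2(p_y, p_x) ≈ -2.32°.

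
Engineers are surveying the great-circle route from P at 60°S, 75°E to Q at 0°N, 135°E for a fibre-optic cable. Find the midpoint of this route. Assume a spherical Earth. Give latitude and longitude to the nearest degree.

≈ 33°S, 116°E

Write both endpoints as unit vectors p₁, p₂ with components (cos φ cos λ, cos φ sin λ, sin φ).
The central angle between the endpoints is δ = arccos(p₁·p₂) ≈ 1.318 rad (75.5°).
Interpolate at f = 1/2 with slerp weights a = sin((1−f)δ)/sin δ ≈ 0.632, b = sin(fδ)/sin δ ≈ 0.632.
p = a·p₁ + b·p₂ ≈ (-0.365, 0.753, -0.548); φ = arcsin(p_z) ≈ -33.21°, λ = atan2(p_y, p_x) ≈ 115.89°.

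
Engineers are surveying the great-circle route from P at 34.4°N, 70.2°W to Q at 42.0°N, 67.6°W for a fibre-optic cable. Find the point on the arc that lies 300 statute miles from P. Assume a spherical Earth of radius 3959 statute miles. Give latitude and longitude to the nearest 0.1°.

Write both endpoints as unit vectors p₁, p₂ with components (cos φ cos λ, cos φ sin λ, sin φ).
The central angle between the endpoints is δ = arccos(p₁·p₂) ≈ 0.137 rad (7.9°). The total great-circle distance is δ·R ≈ 0.137 × 3959 ≈ 544 mi, so the target fraction is f = 300/544 ≈ 0.552.
Interpolate at f ≈ 0.552 with slerp weights a = sin((1−f)δ)/sin δ ≈ 0.449, b = sin(fδ)/sin δ ≈ 0.553.
p = a·p₁ + b·p₂ ≈ (0.282, -0.729, 0.624); φ = arcsin(p_z) ≈ 38.60°, λ = atan2(p_y, p_x) ≈ -68.83°.

≈ 38.6°N, 68.8°W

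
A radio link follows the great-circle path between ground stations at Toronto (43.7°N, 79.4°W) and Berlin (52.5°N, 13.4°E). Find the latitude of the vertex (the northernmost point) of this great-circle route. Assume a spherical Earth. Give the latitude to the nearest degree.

The great circle lies in the plane with unit normal n̂ = (p₁ × p₂)/|p₁ × p₂|.
Here n̂_z ≈ +0.517; the vertex latitude is φ_max = arccos|n̂_z| ≈ 58.9°.
Check via Clairaut: cos φ_max = |cos φ₁| · sin C = cos(43.7°)·sin(45.7°) ≈ 0.517, again giving ≈ 58.9°.

≈ 59°N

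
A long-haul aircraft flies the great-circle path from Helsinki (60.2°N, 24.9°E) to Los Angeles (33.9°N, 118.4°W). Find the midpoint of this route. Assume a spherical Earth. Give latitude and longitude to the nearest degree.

From cos δ = sin φ₁ sin φ₂ + cos φ₁ cos φ₂ cos Δλ, the central angle is δ ≈ 1.417 rad (81.2°).
Interpolate at f = 1/2 with slerp weights a = sin((1−f)δ)/sin δ ≈ 0.658, b = sin(fδ)/sin δ ≈ 0.658.
p = a·p₁ + b·p₂ ≈ (0.037, -0.343, 0.939); φ = arcsin(p_z) ≈ 69.82°, λ = atan2(p_y, p_x) ≈ -83.86°.

≈ 70°N, 84°W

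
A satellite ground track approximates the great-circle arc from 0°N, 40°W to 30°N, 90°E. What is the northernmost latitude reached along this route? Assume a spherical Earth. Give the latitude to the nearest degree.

≈ 37°N

The great circle lies in the plane with unit normal n̂ = (p₁ × p₂)/|p₁ × p₂|.
Here n̂_z ≈ +0.799; the vertex latitude is φ_max = arccos|n̂_z| ≈ 37.0°.
Check via Clairaut: cos φ_max = |cos φ₁| · sin C = cos(0.0°)·sin(53.0°) ≈ 0.799, again giving ≈ 37.0°.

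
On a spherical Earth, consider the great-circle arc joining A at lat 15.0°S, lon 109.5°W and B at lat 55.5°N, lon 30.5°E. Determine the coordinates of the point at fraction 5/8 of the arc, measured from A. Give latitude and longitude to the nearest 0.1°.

From cos δ = sin φ₁ sin φ₂ + cos φ₁ cos φ₂ cos Δλ, the central angle is δ ≈ 2.255 rad (129.2°).
Interpolate at f = 5/8 with slerp weights a = sin((1−f)δ)/sin δ ≈ 0.966, b = sin(fδ)/sin δ ≈ 1.274.
p = a·p₁ + b·p₂ ≈ (0.310, -0.513, 0.800); φ = arcsin(p_z) ≈ 53.13°, λ = atan2(p_y, p_x) ≈ -58.86°.

≈ lat 53.1°N, lon 58.9°W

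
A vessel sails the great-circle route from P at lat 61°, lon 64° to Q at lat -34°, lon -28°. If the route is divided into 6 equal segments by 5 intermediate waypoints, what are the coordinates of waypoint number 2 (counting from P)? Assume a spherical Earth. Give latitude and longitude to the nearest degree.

≈ lat 35°, lon 15°

Convert each endpoint to a unit vector on the sphere (x = cos φ cos λ, y = cos φ sin λ, z = sin φ).
The central angle between the endpoints is δ = arccos(p₁·p₂) ≈ 2.098 rad (120.2°).
Interpolate at f = 2/6 with slerp weights a = sin((1−f)δ)/sin δ ≈ 1.140, b = sin(fδ)/sin δ ≈ 0.745.
p = a·p₁ + b·p₂ ≈ (0.787, 0.207, 0.581); φ = arcsin(p_z) ≈ 35.49°, λ = atan2(p_y, p_x) ≈ 14.72°.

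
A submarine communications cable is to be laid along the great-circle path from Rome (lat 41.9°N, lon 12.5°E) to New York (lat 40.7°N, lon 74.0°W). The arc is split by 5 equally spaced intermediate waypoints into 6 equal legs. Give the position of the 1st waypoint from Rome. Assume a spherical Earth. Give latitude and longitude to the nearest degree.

≈ lat 47°N, lon 0°E

Convert each endpoint to a unit vector on the sphere (x = cos φ cos λ, y = cos φ sin λ, z = sin φ).
The central angle between the endpoints is δ = arccos(p₁·p₂) ≈ 1.082 rad (62.0°).
Interpolate at f = 1/6 with slerp weights a = sin((1−f)δ)/sin δ ≈ 0.888, b = sin(fδ)/sin δ ≈ 0.203.
p = a·p₁ + b·p₂ ≈ (0.688, -0.005, 0.726); φ = arcsin(p_z) ≈ 46.53°, λ = atan2(p_y, p_x) ≈ -0.41°.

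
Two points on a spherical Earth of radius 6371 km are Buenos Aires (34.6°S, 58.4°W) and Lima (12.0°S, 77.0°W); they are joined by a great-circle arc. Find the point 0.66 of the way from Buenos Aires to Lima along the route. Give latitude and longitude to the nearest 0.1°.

Convert each endpoint to a unit vector on the sphere (x = cos φ cos λ, y = cos φ sin λ, z = sin φ).
The central angle between the endpoints is δ = arccos(p₁·p₂) ≈ 0.492 rad (28.2°).
Interpolate at f = 0.66 with slerp weights a = sin((1−f)δ)/sin δ ≈ 0.352, b = sin(fδ)/sin δ ≈ 0.675.
p = a·p₁ + b·p₂ ≈ (0.301, -0.891, -0.341); φ = arcsin(p_z) ≈ -19.91°, λ = atan2(p_y, p_x) ≈ -71.35°.

≈ (19.9°S, 71.4°W)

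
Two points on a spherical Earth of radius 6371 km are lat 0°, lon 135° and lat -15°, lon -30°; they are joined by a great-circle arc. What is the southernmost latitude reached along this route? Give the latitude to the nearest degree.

The great circle lies in the plane with unit normal n̂ = (p₁ × p₂)/|p₁ × p₂|.
Here n̂_z ≈ -0.695; the vertex latitude is φ_max = arccos|n̂_z| ≈ 46.0°.

≈ -46°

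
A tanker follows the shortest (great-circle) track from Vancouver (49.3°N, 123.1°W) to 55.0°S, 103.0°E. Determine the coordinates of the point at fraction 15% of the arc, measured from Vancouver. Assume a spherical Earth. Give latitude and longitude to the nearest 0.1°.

From cos δ = sin φ₁ sin φ₂ + cos φ₁ cos φ₂ cos Δλ, the central angle is δ ≈ 2.647 rad (151.7°).
Interpolate at f = 0.15 with slerp weights a = sin((1−f)δ)/sin δ ≈ 1.640, b = sin(fδ)/sin δ ≈ 0.815.
p = a·p₁ + b·p₂ ≈ (-0.689, -0.440, 0.575); φ = arcsin(p_z) ≈ 35.13°, λ = atan2(p_y, p_x) ≈ -147.44°.

≈ 35.1°N, 147.4°W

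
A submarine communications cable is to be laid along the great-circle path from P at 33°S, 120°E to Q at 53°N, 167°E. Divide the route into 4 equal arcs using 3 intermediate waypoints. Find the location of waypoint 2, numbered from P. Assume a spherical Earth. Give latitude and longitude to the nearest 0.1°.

Convert each endpoint to a unit vector on the sphere (x = cos φ cos λ, y = cos φ sin λ, z = sin φ).
The central angle between the endpoints is δ = arccos(p₁·p₂) ≈ 1.662 rad (95.2°).
Interpolate at f = 2/4 with slerp weights a = sin((1−f)δ)/sin δ ≈ 0.742, b = sin(fδ)/sin δ ≈ 0.742.
p = a·p₁ + b·p₂ ≈ (-0.746, 0.639, 0.188); φ = arcsin(p_z) ≈ 10.86°, λ = atan2(p_y, p_x) ≈ 139.41°.

≈ 10.9°N, 139.4°E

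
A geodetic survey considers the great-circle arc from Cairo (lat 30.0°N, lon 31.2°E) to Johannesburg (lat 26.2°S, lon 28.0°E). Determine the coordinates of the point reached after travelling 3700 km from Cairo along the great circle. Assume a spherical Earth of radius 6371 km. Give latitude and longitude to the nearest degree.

≈ lat 3°S, lon 29°E

Write both endpoints as unit vectors p₁, p₂ with components (cos φ cos λ, cos φ sin λ, sin φ).
The central angle between the endpoints is δ = arccos(p₁·p₂) ≈ 0.982 rad (56.3°). The total great-circle distance is δ·R ≈ 0.982 × 6371 ≈ 6258 km, so the target fraction is f = 3700/6258 ≈ 0.591.
Interpolate at f ≈ 0.591 with slerp weights a = sin((1−f)δ)/sin δ ≈ 0.470, b = sin(fδ)/sin δ ≈ 0.660.
p = a·p₁ + b·p₂ ≈ (0.871, 0.489, -0.056); φ = arcsin(p_z) ≈ -3.23°, λ = atan2(p_y, p_x) ≈ 29.30°.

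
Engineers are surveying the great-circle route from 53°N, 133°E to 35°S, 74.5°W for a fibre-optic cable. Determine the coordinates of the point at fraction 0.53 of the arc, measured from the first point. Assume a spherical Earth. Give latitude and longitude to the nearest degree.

Write both endpoints as unit vectors p₁, p₂ with components (cos φ cos λ, cos φ sin λ, sin φ).
The central angle between the endpoints is δ = arccos(p₁·p₂) ≈ 2.680 rad (153.6°).
Interpolate at f = 0.53 with slerp weights a = sin((1−f)δ)/sin δ ≈ 2.138, b = sin(fδ)/sin δ ≈ 2.220.
p = a·p₁ + b·p₂ ≈ (-0.391, -0.812, 0.434); φ = arcsin(p_z) ≈ 25.71°, λ = atan2(p_y, p_x) ≈ -115.74°.

≈ 26°N, 116°W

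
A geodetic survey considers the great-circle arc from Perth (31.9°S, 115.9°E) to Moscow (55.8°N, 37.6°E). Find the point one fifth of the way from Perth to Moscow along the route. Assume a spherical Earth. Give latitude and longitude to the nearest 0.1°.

≈ 13.4°S, 102.9°E

Write both endpoints as unit vectors p₁, p₂ with components (cos φ cos λ, cos φ sin λ, sin φ).
The central angle between the endpoints is δ = arccos(p₁·p₂) ≈ 1.918 rad (109.9°).
Interpolate at f = 1/5 with slerp weights a = sin((1−f)δ)/sin δ ≈ 1.063, b = sin(fδ)/sin δ ≈ 0.398.
p = a·p₁ + b·p₂ ≈ (-0.217, 0.948, -0.232); φ = arcsin(p_z) ≈ -13.44°, λ = atan2(p_y, p_x) ≈ 102.88°.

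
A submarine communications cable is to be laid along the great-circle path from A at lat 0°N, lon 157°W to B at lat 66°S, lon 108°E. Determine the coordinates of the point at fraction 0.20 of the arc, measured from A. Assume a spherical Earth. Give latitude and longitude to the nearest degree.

≈ lat 17°S, lon 165°W

From cos δ = sin φ₁ sin φ₂ + cos φ₁ cos φ₂ cos Δλ, the central angle is δ ≈ 1.606 rad (92.0°).
Interpolate at f = 0.20 with slerp weights a = sin((1−f)δ)/sin δ ≈ 0.960, b = sin(fδ)/sin δ ≈ 0.316.
p = a·p₁ + b·p₂ ≈ (-0.923, -0.253, -0.289); φ = arcsin(p_z) ≈ -16.78°, λ = atan2(p_y, p_x) ≈ -164.68°.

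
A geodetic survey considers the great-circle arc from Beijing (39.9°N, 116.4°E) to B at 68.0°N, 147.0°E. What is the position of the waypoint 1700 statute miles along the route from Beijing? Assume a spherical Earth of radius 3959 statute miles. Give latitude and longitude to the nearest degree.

Write both endpoints as unit vectors p₁, p₂ with components (cos φ cos λ, cos φ sin λ, sin φ).
The central angle between the endpoints is δ = arccos(p₁·p₂) ≈ 0.570 rad (32.6°). The total great-circle distance is δ·R ≈ 0.570 × 3959 ≈ 2255 mi, so the target fraction is f = 1700/2255 ≈ 0.754.
Interpolate at f ≈ 0.754 with slerp weights a = sin((1−f)δ)/sin δ ≈ 0.259, b = sin(fδ)/sin δ ≈ 0.772.
p = a·p₁ + b·p₂ ≈ (-0.331, 0.336, 0.882); φ = arcsin(p_z) ≈ 61.88°, λ = atan2(p_y, p_x) ≈ 134.60°.

≈ 62°N, 135°E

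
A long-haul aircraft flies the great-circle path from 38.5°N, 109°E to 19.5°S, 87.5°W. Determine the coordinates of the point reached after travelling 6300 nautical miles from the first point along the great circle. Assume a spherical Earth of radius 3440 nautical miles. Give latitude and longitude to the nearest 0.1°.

≈ 23.9°N, 115.6°W

Write both endpoints as unit vectors p₁, p₂ with components (cos φ cos λ, cos φ sin λ, sin φ).
The central angle between the endpoints is δ = arccos(p₁·p₂) ≈ 2.727 rad (156.2°). The total great-circle distance is δ·R ≈ 2.727 × 3440 ≈ 9380 nmi, so the target fraction is f = 6300/9380 ≈ 0.672.
Interpolate at f ≈ 0.672 with slerp weights a = sin((1−f)δ)/sin δ ≈ 1.936, b = sin(fδ)/sin δ ≈ 2.397.
p = a·p₁ + b·p₂ ≈ (-0.395, -0.825, 0.405); φ = arcsin(p_z) ≈ 23.89°, λ = atan2(p_y, p_x) ≈ -115.57°.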